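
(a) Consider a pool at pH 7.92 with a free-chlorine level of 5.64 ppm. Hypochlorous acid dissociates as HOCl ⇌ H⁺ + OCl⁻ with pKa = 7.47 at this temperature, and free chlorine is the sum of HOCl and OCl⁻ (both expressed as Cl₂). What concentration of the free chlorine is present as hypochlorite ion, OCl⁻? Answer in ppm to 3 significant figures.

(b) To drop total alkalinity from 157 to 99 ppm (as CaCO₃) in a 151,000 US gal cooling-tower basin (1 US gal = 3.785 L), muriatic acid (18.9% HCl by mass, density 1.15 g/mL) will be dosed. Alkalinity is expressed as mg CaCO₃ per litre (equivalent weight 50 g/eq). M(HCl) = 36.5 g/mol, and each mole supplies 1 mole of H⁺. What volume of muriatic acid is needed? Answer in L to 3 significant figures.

(a) 4.16 ppm; (b) 111 L

(a) [OCl⁻]/[HOCl] = 10^(pH − pKa) = 10^(7.92 − 7.47) = 10^0.45 = 2.818.
(a) Fraction as HOCl = 1 / (1 + 2.818) = 0.2619.
(a) OCl⁻ = (1 − 0.2619) × 5.64 ppm = 4.163 ppm.

(b) Volume: 151,000 US gal × 3.785 L/gal = 571,535 L.
(b) Alkalinity to neutralize: (157 − 99) = 58 mg/L as CaCO₃ × 571,535 L = 33,150 g as CaCO₃.
(b) Equivalents of H⁺ required: 33,150 ÷ 50 g/eq = 663 eq = 663 mol HCl.
(b) Mass of HCl: 663 × 36.5 = 24,200 g.
(b) Mass of 18.9% solution: 24,200 / 0.189 = 128,000 g.
(b) Volume: 128,000 g ÷ 1.15 g/mL = 111,300 mL.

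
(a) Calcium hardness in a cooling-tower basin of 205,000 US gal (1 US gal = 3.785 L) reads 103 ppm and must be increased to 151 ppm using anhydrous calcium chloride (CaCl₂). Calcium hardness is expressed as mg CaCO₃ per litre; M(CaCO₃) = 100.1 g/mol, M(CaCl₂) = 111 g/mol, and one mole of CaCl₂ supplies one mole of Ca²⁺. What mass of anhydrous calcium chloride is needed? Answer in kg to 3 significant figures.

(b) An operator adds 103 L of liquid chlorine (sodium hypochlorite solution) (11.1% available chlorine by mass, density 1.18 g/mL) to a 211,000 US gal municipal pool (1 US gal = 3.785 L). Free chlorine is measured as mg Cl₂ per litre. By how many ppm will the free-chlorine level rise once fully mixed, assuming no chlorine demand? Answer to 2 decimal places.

(a) 41.3 kg; (b) 16.89 ppm

(a) Volume: 205,000 US gal × 3.785 L/gal = 775,925 L.
(a) Hardness to add: (151 − 103) = 48 mg/L as CaCO₃ × 775,925 L = 37,240 g as CaCO₃.
(a) Moles of Ca²⁺ (1 mol Ca²⁺ ≡ 1 mol CaCO₃): 37,240 / 100.1 g/mol = 372.1 mol.
(a) Mass of CaCl₂: 372.1 × 111 = 41,300 g.

(b) Volume: 211,000 US gal × 3.785 L/gal = 798,635 L.
(b) Mass of solution: 103 L × 1000 mL/L × 1.18 g/mL = 121,500 g.
(b) Available chlorine delivered: 121,500 g × 0.111 = 13,490 g as Cl₂.
(b) Concentration rise: 13,490 g / 798,635 L = 16.89 mg/L = 16.89 ppm.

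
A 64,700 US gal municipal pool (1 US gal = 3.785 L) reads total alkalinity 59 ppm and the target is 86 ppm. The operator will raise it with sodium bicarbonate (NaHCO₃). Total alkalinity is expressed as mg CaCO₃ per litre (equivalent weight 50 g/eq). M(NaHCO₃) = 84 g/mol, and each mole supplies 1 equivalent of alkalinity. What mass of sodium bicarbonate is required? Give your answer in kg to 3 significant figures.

Volume: 64,700 US gal × 3.785 L/gal = 244,890 L.
Alkalinity to add: (86 − 59) = 27 mg/L as CaCO₃ × 244,890 L = 6612 g as CaCO₃.
Equivalents: 6612 g ÷ 50 g/eq = 132.2 eq.
NaHCO₃ supplies 1 eq per mole → 132.2 mol.
Mass: 132.2 mol × 84 g/mol = 11,110 g.

11.1 kg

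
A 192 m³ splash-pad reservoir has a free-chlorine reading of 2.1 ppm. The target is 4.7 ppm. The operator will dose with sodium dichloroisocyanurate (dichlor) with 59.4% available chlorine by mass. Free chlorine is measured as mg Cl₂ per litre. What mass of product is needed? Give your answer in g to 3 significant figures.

840 g

Volume: 192 m³ = 192,000 L.
Chlorine deficit: 4.7 − 2.1 = 2.6 ppm = 2.6 mg/L as Cl₂.
Cl₂ equivalent needed: 2.6 mg/L × 192,000 L = 499,200 mg = 499.2 g.
Product at 59.4% available chlorine: 499.2 / 0.594 = 840.4 g.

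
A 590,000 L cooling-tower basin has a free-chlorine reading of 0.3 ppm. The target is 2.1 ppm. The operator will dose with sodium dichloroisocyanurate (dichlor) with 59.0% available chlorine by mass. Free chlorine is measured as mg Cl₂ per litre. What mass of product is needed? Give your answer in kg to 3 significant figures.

Chlorine deficit: 2.1 − 0.3 = 1.8 ppm = 1.8 mg/L as Cl₂.
Cl₂ equivalent needed: 1.8 mg/L × 590,000 L = 1,062,000 mg = 1062 g.
Product at 59.0% available chlorine: 1062 / 0.59 = 1800 g.

1.80 kg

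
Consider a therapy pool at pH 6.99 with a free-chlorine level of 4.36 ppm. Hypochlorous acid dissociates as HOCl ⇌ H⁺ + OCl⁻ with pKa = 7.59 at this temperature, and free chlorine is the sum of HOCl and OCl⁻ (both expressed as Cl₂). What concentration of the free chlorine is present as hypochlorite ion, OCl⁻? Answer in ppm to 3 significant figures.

[OCl⁻]/[HOCl] = 10^(pH − pKa) = 10^(6.99 − 7.59) = 10^-0.60 = 0.2512.
Fraction as HOCl = 1 / (1 + 0.2512) = 0.7992.
OCl⁻ = (1 − 0.7992) × 4.36 ppm = 0.8753 ppm.

0.875 ppm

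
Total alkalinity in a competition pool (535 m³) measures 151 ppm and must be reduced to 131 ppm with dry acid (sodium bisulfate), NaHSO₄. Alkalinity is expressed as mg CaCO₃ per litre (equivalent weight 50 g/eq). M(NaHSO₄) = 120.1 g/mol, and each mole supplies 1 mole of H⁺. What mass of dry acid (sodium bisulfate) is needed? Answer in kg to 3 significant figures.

25.7 kg

Volume: 535 m³ = 535,000 L.
Alkalinity to neutralize: (151 − 131) = 20 mg/L as CaCO₃ × 535,000 L = 10,700 g as CaCO₃.
Equivalents of H⁺ required: 10,700 ÷ 50 g/eq = 214 eq = 214 mol NaHSO₄.
Mass of NaHSO₄: 214 × 120.1 = 25,700 g.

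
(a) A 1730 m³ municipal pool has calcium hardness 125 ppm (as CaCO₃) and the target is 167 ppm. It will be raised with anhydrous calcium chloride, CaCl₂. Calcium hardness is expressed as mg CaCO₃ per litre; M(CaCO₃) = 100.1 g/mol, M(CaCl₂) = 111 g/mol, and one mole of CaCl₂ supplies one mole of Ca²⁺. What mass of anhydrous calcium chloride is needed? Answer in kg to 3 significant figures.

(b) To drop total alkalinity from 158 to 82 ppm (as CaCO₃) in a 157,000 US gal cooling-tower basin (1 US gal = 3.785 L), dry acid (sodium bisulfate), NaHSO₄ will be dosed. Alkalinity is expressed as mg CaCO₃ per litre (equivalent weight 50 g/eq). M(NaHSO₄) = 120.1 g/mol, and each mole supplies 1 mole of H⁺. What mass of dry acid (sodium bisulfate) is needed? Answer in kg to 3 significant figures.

(a) 80.6 kg; (b) 108 kg

(a) Volume: 1730 m³ = 1,730,000 L.
(a) Hardness to add: (167 − 125) = 42 mg/L as CaCO₃ × 1,730,000 L = 72,660 g as CaCO₃.
(a) Moles of Ca²⁺ (1 mol Ca²⁺ ≡ 1 mol CaCO₃): 72,660 / 100.1 g/mol = 725.9 mol.
(a) Mass of CaCl₂: 725.9 × 111 = 80,570 g.

(b) Volume: 157,000 US gal × 3.785 L/gal = 594,245 L.
(b) Alkalinity to neutralize: (158 − 82) = 76 mg/L as CaCO₃ × 594,245 L = 45,160 g as CaCO₃.
(b) Equivalents of H⁺ required: 45,160 ÷ 50 g/eq = 903.3 eq = 903.3 mol NaHSO₄.
(b) Mass of NaHSO₄: 903.3 × 120.1 = 108,500 g.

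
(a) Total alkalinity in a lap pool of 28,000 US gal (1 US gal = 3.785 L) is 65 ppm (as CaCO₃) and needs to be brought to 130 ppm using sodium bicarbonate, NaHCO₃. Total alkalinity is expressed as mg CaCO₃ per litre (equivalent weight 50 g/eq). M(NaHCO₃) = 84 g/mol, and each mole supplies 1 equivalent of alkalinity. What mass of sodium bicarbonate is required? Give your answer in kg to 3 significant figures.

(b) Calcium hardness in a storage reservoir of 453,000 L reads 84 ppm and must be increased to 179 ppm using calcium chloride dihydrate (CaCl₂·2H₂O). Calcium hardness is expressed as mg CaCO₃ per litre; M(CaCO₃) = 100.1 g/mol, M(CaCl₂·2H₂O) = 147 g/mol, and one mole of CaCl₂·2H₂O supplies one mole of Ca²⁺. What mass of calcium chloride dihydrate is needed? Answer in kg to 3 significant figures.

(a) 11.6 kg; (b) 63.2 kg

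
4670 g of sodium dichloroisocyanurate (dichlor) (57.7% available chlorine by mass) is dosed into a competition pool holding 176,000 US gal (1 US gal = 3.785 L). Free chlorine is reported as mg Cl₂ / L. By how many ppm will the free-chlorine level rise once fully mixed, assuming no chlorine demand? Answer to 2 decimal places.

Volume: 176,000 US gal × 3.785 L/gal = 666,160 L.
Available chlorine delivered: 4670 g × 0.577 = 2695 g as Cl₂.
Concentration rise: 2695 g / 666,160 L = 4.045 mg/L = 4.04 ppm.

4.04 ppm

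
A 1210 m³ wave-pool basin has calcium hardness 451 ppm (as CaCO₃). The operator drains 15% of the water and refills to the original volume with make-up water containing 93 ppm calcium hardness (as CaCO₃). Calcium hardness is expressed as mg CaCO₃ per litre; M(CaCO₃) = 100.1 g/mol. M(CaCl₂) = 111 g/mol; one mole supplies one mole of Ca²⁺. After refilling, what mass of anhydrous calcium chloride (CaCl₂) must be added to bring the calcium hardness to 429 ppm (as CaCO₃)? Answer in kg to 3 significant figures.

Volume: 1210 m³ = 1,210,000 L.
After draining 15% and refilling: 451 × 0.85 + 93 × 0.15 = 397.3 ppm.
Deficit to target: 429 − 397.3 = 31.7 mg/L.
As CaCO₃: 31.7 mg/L × 1,210,000 L = 38,360 g; ÷ 100.1 = 383.2 mol Ca²⁺.
Mass: 383.2 × 111 = 42,530 g.

42.5 kg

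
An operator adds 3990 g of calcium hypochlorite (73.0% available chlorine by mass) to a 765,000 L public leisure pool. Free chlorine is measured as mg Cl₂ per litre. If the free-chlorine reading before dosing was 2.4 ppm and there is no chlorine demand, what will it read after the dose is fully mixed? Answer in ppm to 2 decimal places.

6.21 ppm

Available chlorine delivered: 3990 g × 0.73 = 2913 g as Cl₂.
Concentration rise: 2913 g / 765,000 L = 3.807 mg/L = 3.81 ppm.
Final FC: 2.4 + 3.81 = 6.21 ppm.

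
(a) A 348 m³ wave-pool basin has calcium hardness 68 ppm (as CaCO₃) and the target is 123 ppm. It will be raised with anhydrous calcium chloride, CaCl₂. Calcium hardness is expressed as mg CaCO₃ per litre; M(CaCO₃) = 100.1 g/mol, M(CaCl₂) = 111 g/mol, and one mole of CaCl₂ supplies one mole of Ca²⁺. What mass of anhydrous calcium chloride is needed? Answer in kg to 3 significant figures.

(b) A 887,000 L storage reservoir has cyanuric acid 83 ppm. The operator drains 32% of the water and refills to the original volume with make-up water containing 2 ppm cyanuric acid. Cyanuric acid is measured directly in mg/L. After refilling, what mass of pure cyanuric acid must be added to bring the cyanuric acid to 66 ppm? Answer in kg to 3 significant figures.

(a) 21.2 kg; (b) 7.91 kg

(a) Volume: 348 m³ = 348,000 L.
(a) Hardness to add: (123 − 68) = 55 mg/L as CaCO₃ × 348,000 L = 19,140 g as CaCO₃.
(a) Moles of Ca²⁺ (1 mol Ca²⁺ ≡ 1 mol CaCO₃): 19,140 / 100.1 g/mol = 191.2 mol.
(a) Mass of CaCl₂: 191.2 × 111 = 21,220 g.

(b) After draining 32% and refilling: 83 × 0.68 + 2 × 0.32 = 57.08 ppm.
(b) Deficit to target: 66 − 57.08 = 8.92 mg/L.
(b) Mass: 8.92 mg/L × 887,000 L = 7912 g cyanuric acid.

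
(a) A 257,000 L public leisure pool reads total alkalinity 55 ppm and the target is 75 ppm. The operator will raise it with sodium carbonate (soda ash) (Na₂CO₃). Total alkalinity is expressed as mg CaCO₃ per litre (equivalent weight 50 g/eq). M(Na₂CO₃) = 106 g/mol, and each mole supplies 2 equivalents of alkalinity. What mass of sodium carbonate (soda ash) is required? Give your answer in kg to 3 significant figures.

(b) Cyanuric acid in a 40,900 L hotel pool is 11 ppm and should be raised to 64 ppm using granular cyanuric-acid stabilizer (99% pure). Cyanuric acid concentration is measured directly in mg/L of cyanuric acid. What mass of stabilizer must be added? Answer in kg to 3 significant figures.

(a) 5.45 kg; (b) 2.19 kg

(a) Alkalinity to add: (75 − 55) = 20 mg/L as CaCO₃ × 257,000 L = 5140 g as CaCO₃.
(a) Equivalents: 5140 g ÷ 50 g/eq = 102.8 eq.
(a) Each mole of Na₂CO₃ supplies 2 eq, so 102.8 / 2 = 51.4 mol.
(a) Mass: 51.4 mol × 106 g/mol = 5448 g.

(b) CYA to add: (64 − 11) = 53 mg/L × 40,900 L = 2168 g cyanuric acid.
(b) At 99% purity: 2168 / 0.99 = 2190 g product.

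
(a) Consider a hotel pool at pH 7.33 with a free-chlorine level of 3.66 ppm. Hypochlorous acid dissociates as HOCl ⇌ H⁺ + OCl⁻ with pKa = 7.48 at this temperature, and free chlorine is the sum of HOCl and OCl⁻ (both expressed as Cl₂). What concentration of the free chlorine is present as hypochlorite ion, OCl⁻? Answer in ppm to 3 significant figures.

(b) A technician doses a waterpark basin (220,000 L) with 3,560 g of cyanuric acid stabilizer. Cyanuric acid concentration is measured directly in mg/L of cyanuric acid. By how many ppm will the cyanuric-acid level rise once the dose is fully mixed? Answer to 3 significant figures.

(a) 1.52 ppm; (b) 16.2 ppm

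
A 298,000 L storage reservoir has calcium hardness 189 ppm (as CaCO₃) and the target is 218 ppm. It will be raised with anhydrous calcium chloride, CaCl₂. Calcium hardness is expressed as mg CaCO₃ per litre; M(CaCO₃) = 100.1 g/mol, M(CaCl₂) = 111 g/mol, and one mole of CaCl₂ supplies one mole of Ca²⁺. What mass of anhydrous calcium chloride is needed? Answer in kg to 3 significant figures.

Hardness to add: (218 − 189) = 29 mg/L as CaCO₃ × 298,000 L = 8642 g as CaCO₃.
Moles of Ca²⁺ (1 mol Ca²⁺ ≡ 1 mol CaCO₃): 8642 / 100.1 g/mol = 86.33 mol.
Mass of CaCl₂: 86.33 × 111 = 9583 g.

9.58 kg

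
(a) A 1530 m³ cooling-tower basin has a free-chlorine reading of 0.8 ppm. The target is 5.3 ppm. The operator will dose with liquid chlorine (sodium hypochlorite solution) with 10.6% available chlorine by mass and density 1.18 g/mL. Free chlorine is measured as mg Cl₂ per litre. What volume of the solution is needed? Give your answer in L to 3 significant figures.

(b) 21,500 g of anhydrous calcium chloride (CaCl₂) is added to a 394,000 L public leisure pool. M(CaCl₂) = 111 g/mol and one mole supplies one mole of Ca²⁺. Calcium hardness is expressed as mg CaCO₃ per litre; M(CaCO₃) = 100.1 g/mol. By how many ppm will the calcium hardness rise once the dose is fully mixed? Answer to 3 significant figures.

(a) 55.0 L; (b) 49.2 ppm

(a) Volume: 1530 m³ = 1,530,000 L.
(a) Chlorine deficit: 5.3 − 0.8 = 4.5 ppm = 4.5 mg/L as Cl₂.
(a) Cl₂ equivalent needed: 4.5 mg/L × 1,530,000 L = 6,885,000 mg = 6885 g.
(a) Product at 10.6% available chlorine: 6885 / 0.106 = 64,950 g.
(a) Volume at density 1.18 g/mL: 64,950 g ÷ 1.18 g/mL = 55,040 mL.

(b) Moles of Ca²⁺: 21,500 g ÷ 111 g/mol = 193.7 mol.
(b) As CaCO₃: 193.7 mol × 100.1 g/mol = 19,390 g.
(b) Rise: 19,390 g / 394,000 L × 1000 = 49.21 mg/L.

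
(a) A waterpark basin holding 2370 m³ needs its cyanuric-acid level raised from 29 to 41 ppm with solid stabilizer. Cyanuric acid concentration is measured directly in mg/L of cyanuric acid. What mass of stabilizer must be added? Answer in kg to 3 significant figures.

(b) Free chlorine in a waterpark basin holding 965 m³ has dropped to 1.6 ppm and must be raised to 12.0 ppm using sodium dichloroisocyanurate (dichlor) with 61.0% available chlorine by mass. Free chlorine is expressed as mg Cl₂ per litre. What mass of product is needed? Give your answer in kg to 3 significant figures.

(a) 28.4 kg; (b) 16.5 kg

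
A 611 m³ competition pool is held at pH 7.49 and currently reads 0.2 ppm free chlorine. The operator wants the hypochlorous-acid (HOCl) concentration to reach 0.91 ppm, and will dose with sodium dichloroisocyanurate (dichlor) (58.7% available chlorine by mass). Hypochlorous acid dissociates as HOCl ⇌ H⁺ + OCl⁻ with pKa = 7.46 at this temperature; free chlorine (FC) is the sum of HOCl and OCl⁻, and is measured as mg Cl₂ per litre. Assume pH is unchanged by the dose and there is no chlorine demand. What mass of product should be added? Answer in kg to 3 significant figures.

1.75 kg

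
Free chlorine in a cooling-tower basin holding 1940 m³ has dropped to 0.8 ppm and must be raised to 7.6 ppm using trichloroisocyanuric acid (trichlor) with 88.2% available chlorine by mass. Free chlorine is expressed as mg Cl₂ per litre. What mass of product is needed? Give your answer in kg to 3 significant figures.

Volume: 1940 m³ = 1,940,000 L.
Chlorine deficit: 7.6 − 0.8 = 6.8 ppm = 6.8 mg/L as Cl₂.
Cl₂ equivalent needed: 6.8 mg/L × 1,940,000 L = 13,190,000 mg = 13,190 g.
Product at 88.2% available chlorine: 13,190 / 0.882 = 14,960 g.

15.0 kg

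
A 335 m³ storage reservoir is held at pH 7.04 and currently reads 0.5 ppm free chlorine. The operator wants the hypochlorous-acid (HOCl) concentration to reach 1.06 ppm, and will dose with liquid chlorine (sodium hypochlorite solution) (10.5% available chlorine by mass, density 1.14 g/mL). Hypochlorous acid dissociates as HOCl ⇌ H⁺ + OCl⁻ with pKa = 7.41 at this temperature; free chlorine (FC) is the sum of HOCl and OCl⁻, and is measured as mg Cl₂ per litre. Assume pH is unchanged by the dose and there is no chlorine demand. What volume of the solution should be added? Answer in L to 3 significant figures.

2.83 L

Volume: 335 m³ = 335,000 L.
[OCl⁻]/[HOCl] = 10^(pH − pKa) = 10^(7.04 − 7.41) = 0.4266; fraction as HOCl = 1/(1 + 0.4266) = 0.701.
Free chlorine required for 1.06 ppm HOCl: 1.06 / 0.701 = 1.512 ppm.
FC to add: 1.512 − 0.5 = 1.012 mg/L as Cl₂.
Cl₂ equivalent: 1.012 mg/L × 335,000 L = 339.1 g.
Product at 10.5% available Cl: 339.1 / 0.105 = 3229 g.
Volume: 3229 g ÷ 1.14 g/mL = 2833 mL.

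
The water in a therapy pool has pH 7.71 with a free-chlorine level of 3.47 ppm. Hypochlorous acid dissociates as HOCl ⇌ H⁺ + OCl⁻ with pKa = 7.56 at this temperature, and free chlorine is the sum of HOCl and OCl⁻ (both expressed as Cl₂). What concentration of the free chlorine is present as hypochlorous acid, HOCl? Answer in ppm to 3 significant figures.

1.44 ppm

[OCl⁻]/[HOCl] = 10^(pH − pKa) = 10^(7.71 − 7.56) = 10^0.15 = 1.413.
Fraction as HOCl = 1 / (1 + 1.413) = 0.4145.
HOCl = 0.4145 × 3.47 ppm = 1.438 ppm.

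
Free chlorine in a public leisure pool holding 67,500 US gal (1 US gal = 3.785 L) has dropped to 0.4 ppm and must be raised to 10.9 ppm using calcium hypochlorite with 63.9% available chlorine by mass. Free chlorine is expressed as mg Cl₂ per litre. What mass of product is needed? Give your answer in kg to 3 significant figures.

Volume: 67,500 US gal × 3.785 L/gal = 255,488 L.
Chlorine deficit: 10.9 − 0.4 = 10.5 ppm = 10.5 mg/L as Cl₂.
Cl₂ equivalent needed: 10.5 mg/L × 255,488 L = 2,683,000 mg = 2683 g.
Product at 63.9% available chlorine: 2683 / 0.639 = 4198 g.

4.20 kg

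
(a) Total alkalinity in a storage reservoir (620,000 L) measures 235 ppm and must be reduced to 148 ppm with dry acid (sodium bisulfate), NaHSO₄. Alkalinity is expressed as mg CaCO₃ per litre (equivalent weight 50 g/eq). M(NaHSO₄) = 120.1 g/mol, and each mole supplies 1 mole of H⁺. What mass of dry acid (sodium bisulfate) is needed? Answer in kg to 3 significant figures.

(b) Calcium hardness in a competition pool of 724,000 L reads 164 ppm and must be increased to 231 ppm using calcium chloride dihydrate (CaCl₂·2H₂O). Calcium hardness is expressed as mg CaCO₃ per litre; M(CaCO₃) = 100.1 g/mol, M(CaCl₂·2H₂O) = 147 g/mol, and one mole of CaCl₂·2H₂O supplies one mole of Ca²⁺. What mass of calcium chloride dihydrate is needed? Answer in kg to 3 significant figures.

(a) Alkalinity to neutralize: (235 − 148) = 87 mg/L as CaCO₃ × 620,000 L = 53,940 g as CaCO₃.
(a) Equivalents of H⁺ required: 53,940 ÷ 50 g/eq = 1079 eq = 1079 mol NaHSO₄.
(a) Mass of NaHSO₄: 1079 × 120.1 = 129,600 g.

(b) Hardness to add: (231 − 164) = 67 mg/L as CaCO₃ × 724,000 L = 48,510 g as CaCO₃.
(b) Moles of Ca²⁺ (1 mol Ca²⁺ ≡ 1 mol CaCO₃): 48,510 / 100.1 g/mol = 484.6 mol.
(b) Mass of CaCl₂·2H₂O: 484.6 × 147 = 71,240 g.

(a) 130 kg; (b) 71.2 kg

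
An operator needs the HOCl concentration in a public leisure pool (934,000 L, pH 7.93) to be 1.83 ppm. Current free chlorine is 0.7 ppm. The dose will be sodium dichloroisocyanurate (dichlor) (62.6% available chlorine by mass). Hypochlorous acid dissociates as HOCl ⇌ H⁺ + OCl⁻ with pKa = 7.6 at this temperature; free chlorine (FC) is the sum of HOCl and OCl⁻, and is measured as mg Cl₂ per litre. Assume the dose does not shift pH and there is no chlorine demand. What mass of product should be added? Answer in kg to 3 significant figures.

[OCl⁻]/[HOCl] = 10^(pH − pKa) = 10^(7.93 − 7.6) = 2.138; fraction as HOCl = 1/(1 + 2.138) = 0.3187.
Free chlorine required for 1.83 ppm HOCl: 1.83 / 0.3187 = 5.742 ppm.
FC to add: 5.742 − 0.7 = 5.042 mg/L as Cl₂.
Cl₂ equivalent: 5.042 mg/L × 934,000 L = 4710 g.
Product at 62.6% available Cl: 4710 / 0.626 = 7523 g.

7.52 kg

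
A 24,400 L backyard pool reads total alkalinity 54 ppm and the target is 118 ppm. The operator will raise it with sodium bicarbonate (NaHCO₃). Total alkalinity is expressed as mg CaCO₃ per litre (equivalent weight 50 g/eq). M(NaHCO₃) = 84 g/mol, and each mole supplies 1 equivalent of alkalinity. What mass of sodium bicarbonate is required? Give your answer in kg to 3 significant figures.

Alkalinity to add: (118 − 54) = 64 mg/L as CaCO₃ × 24,400 L = 1562 g as CaCO₃.
Equivalents: 1562 g ÷ 50 g/eq = 31.23 eq.
NaHCO₃ supplies 1 eq per mole → 31.23 mol.
Mass: 31.23 mol × 84 g/mol = 2623 g.

2.62 kg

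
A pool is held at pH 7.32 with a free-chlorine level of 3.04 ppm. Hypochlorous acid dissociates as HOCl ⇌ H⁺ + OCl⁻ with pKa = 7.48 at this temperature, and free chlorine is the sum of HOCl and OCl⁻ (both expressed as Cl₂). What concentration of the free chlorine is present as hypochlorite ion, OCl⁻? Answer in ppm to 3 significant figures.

[OCl⁻]/[HOCl] = 10^(pH − pKa) = 10^(7.32 − 7.48) = 10^-0.16 = 0.6918.
Fraction as HOCl = 1 / (1 + 0.6918) = 0.5911.
OCl⁻ = (1 − 0.5911) × 3.04 ppm = 1.243 ppm.

1.24 ppm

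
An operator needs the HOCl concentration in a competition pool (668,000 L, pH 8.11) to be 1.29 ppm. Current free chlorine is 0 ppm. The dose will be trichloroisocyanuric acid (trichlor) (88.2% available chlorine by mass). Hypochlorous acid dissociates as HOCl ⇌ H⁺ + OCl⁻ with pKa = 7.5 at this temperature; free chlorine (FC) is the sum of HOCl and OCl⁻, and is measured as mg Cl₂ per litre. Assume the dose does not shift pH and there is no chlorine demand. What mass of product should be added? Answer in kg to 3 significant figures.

[OCl⁻]/[HOCl] = 10^(pH − pKa) = 10^(8.11 − 7.5) = 4.074; fraction as HOCl = 1/(1 + 4.074) = 0.1971.
Free chlorine required for 1.29 ppm HOCl: 1.29 / 0.1971 = 6.545 ppm.
FC to add: 6.545 − 0 = 6.545 mg/L as Cl₂.
Cl₂ equivalent: 6.545 mg/L × 668,000 L = 4372 g.
Product at 88.2% available Cl: 4372 / 0.882 = 4957 g.

4.96 kg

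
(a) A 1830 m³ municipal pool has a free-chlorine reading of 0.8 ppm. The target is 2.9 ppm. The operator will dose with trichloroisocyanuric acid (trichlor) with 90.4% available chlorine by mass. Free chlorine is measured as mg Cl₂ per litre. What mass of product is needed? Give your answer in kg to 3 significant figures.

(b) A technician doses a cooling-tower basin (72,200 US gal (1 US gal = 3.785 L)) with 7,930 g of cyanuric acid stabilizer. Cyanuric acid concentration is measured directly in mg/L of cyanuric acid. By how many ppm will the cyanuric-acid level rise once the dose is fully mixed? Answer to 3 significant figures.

(a) 4.25 kg; (b) 29.0 ppm

(a) Volume: 1830 m³ = 1,830,000 L.
(a) Chlorine deficit: 2.9 − 0.8 = 2.1 ppm = 2.1 mg/L as Cl₂.
(a) Cl₂ equivalent needed: 2.1 mg/L × 1,830,000 L = 3,843,000 mg = 3843 g.
(a) Product at 90.4% available chlorine: 3843 / 0.904 = 4251 g.

(b) Volume: 72,200 US gal × 3.785 L/gal = 273,277 L.
(b) Rise: 7,930 g / 273,277 L × 1000 = 29.02 mg/L.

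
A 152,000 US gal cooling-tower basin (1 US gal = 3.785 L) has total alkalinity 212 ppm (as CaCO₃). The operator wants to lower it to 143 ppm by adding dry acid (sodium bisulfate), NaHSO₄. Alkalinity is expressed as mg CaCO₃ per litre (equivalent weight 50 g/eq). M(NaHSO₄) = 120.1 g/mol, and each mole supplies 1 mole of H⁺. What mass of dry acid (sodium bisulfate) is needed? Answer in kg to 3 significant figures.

95.4 kg

Volume: 152,000 US gal × 3.785 L/gal = 575,320 L.
Alkalinity to neutralize: (212 − 143) = 69 mg/L as CaCO₃ × 575,320 L = 39,700 g as CaCO₃.
Equivalents of H⁺ required: 39,700 ÷ 50 g/eq = 793.9 eq = 793.9 mol NaHSO₄.
Mass of NaHSO₄: 793.9 × 120.1 = 95,350 g.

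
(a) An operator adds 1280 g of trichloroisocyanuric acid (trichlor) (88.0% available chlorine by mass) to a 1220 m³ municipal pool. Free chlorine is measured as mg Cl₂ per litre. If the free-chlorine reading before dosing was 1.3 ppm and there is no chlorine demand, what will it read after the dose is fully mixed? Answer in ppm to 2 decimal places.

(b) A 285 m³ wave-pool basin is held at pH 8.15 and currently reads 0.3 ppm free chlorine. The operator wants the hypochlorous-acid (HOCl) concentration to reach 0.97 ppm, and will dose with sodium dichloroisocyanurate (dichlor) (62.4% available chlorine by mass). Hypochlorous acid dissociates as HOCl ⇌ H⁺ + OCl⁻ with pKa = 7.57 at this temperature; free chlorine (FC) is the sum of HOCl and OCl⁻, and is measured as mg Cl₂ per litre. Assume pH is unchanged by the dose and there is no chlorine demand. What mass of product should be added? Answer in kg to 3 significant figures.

(a) Volume: 1220 m³ = 1,220,000 L.
(a) Available chlorine delivered: 1280 g × 0.88 = 1126 g as Cl₂.
(a) Concentration rise: 1126 g / 1,220,000 L = 0.9233 mg/L = 0.92 ppm.
(a) Final FC: 1.3 + 0.92 = 2.22 ppm.

(b) Volume: 285 m³ = 285,000 L.
(b) [OCl⁻]/[HOCl] = 10^(pH − pKa) = 10^(8.15 − 7.57) = 3.802; fraction as HOCl = 1/(1 + 3.802) = 0.2083.
(b) Free chlorine required for 0.97 ppm HOCl: 0.97 / 0.2083 = 4.658 ppm.
(b) FC to add: 4.658 − 0.3 = 4.358 mg/L as Cl₂.
(b) Cl₂ equivalent: 4.358 mg/L × 285,000 L = 1242 g.
(b) Product at 62.4% available Cl: 1242 / 0.624 = 1990 g.

(a) 2.22 ppm; (b) 1.99 kg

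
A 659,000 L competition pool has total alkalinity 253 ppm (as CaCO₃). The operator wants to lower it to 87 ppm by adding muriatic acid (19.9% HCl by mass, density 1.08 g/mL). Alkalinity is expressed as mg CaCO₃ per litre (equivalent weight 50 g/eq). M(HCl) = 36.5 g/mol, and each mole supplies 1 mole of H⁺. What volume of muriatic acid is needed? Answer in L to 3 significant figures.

372 L

Alkalinity to neutralize: (253 − 87) = 166 mg/L as CaCO₃ × 659,000 L = 109,400 g as CaCO₃.
Equivalents of H⁺ required: 109,400 ÷ 50 g/eq = 2188 eq = 2188 mol HCl.
Mass of HCl: 2188 × 36.5 = 79,860 g.
Mass of 19.9% solution: 79,860 / 0.199 = 401,300 g.
Volume: 401,300 g ÷ 1.08 g/mL = 371,600 mL.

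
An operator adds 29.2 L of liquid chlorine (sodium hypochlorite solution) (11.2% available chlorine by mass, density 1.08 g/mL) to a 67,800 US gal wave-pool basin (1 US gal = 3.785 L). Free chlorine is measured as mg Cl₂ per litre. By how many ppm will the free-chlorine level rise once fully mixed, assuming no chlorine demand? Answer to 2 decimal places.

13.76 ppm

Volume: 67,800 US gal × 3.785 L/gal = 256,623 L.
Mass of solution: 29.2 L × 1000 mL/L × 1.08 g/mL = 31,540 g.
Available chlorine delivered: 31,540 g × 0.112 = 3532 g as Cl₂.
Concentration rise: 3532 g / 256,623 L = 13.76 mg/L = 13.76 ppm.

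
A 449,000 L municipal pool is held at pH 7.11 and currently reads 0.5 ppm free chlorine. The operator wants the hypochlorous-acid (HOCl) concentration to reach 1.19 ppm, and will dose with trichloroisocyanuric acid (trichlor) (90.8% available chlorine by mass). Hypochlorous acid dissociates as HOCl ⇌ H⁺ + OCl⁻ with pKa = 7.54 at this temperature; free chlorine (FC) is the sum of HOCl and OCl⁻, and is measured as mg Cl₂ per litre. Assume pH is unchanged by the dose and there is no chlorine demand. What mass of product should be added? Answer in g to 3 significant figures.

560 g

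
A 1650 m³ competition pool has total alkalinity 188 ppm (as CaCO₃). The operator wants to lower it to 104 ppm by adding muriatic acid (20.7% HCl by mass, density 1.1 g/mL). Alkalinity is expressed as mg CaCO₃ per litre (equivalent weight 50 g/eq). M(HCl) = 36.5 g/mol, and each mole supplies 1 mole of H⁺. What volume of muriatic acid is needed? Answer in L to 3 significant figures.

444 L

Volume: 1650 m³ = 1,650,000 L.
Alkalinity to neutralize: (188 − 104) = 84 mg/L as CaCO₃ × 1,650,000 L = 138,600 g as CaCO₃.
Equivalents of H⁺ required: 138,600 ÷ 50 g/eq = 2772 eq = 2772 mol HCl.
Mass of HCl: 2772 × 36.5 = 101,200 g.
Mass of 20.7% solution: 101,200 / 0.207 = 488,800 g.
Volume: 488,800 g ÷ 1.1 g/mL = 444,300 mL.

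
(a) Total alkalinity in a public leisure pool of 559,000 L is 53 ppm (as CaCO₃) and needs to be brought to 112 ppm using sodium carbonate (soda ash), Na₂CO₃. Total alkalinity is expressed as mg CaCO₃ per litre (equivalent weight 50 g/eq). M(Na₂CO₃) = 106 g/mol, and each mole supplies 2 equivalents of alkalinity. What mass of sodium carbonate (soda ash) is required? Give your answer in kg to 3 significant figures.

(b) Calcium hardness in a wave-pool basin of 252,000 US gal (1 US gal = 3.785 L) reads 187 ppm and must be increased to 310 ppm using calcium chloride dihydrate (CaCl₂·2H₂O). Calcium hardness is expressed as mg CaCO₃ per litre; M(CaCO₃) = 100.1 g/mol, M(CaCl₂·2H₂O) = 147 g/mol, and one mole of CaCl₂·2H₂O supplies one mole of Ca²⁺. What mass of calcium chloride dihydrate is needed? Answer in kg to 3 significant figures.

(a) 35.0 kg; (b) 172 kg

(a) Alkalinity to add: (112 − 53) = 59 mg/L as CaCO₃ × 559,000 L = 32,980 g as CaCO₃.
(a) Equivalents: 32,980 g ÷ 50 g/eq = 659.6 eq.
(a) Each mole of Na₂CO₃ supplies 2 eq, so 659.6 / 2 = 329.8 mol.
(a) Mass: 329.8 mol × 106 g/mol = 34,960 g.

(b) Volume: 252,000 US gal × 3.785 L/gal = 953,820 L.
(b) Hardness to add: (310 − 187) = 123 mg/L as CaCO₃ × 953,820 L = 117,300 g as CaCO₃.
(b) Moles of Ca²⁺ (1 mol Ca²⁺ ≡ 1 mol CaCO₃): 117,300 / 100.1 g/mol = 1172 mol.
(b) Mass of CaCl₂·2H₂O: 1172 × 147 = 172,300 g.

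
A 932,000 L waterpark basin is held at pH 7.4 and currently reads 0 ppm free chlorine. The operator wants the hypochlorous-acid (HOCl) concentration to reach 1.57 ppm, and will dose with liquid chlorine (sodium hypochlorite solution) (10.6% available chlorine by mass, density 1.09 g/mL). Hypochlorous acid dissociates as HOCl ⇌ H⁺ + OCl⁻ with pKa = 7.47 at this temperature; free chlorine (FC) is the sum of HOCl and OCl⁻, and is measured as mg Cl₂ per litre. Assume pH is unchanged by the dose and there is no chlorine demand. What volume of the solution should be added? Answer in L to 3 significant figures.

[OCl⁻]/[HOCl] = 10^(pH − pKa) = 10^(7.4 − 7.47) = 0.8511; fraction as HOCl = 1/(1 + 0.8511) = 0.5402.
Free chlorine required for 1.57 ppm HOCl: 1.57 / 0.5402 = 2.906 ppm.
FC to add: 2.906 − 0 = 2.906 mg/L as Cl₂.
Cl₂ equivalent: 2.906 mg/L × 932,000 L = 2709 g.
Product at 10.6% available Cl: 2709 / 0.106 = 25,550 g.
Volume: 25,550 g ÷ 1.09 g/mL = 23,440 mL.

23.4 L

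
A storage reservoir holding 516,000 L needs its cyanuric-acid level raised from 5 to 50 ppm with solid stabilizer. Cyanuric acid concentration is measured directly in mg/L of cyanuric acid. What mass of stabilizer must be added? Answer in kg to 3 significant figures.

23.2 kg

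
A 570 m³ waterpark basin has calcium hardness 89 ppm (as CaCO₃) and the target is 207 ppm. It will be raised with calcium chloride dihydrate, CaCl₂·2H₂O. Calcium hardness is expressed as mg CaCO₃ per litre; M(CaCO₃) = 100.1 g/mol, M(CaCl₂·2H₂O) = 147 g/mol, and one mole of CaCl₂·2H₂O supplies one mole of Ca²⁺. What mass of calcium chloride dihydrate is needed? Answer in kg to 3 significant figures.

98.8 kg

Volume: 570 m³ = 570,000 L.
Hardness to add: (207 − 89) = 118 mg/L as CaCO₃ × 570,000 L = 67,260 g as CaCO₃.
Moles of Ca²⁺ (1 mol Ca²⁺ ≡ 1 mol CaCO₃): 67,260 / 100.1 g/mol = 671.9 mol.
Mass of CaCl₂·2H₂O: 671.9 × 147 = 98,770 g.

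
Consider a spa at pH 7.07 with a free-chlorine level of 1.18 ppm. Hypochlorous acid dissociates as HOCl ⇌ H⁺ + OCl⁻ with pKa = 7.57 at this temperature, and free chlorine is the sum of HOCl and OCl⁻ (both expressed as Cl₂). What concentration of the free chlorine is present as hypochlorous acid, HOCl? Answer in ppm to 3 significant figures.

0.897 ppm

[OCl⁻]/[HOCl] = 10^(pH − pKa) = 10^(7.07 − 7.57) = 10^-0.50 = 0.3162.
Fraction as HOCl = 1 / (1 + 0.3162) = 0.7597.
HOCl = 0.7597 × 1.18 ppm = 0.8965 ppm.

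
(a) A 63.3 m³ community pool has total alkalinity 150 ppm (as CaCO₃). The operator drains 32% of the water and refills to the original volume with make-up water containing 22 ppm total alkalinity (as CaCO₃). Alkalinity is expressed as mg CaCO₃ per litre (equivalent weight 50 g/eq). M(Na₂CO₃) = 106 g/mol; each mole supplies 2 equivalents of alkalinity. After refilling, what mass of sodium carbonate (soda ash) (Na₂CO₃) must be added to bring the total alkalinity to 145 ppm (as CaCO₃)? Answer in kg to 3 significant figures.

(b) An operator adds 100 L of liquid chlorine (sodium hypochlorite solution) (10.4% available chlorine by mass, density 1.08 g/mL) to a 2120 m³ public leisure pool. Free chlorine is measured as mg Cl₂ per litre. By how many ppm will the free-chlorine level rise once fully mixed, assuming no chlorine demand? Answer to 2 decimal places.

(a) 2.41 kg; (b) 5.30 ppm

(a) Volume: 63.3 m³ = 63,300 L.
(a) After draining 32% and refilling: 150 × 0.68 + 22 × 0.32 = 109.04 ppm.
(a) Deficit to target: 145 − 109.04 = 35.96 mg/L.
(a) As CaCO₃: 35.96 mg/L × 63,300 L = 2276 g; ÷ 50 g/eq ÷ 2 = 22.76 mol Na₂CO₃.
(a) Mass: 22.76 × 106 = 2413 g.

(b) Volume: 2120 m³ = 2,120,000 L.
(b) Mass of solution: 100 L × 1000 mL/L × 1.08 g/mL = 108,000 g.
(b) Available chlorine delivered: 108,000 g × 0.104 = 11,230 g as Cl₂.
(b) Concentration rise: 11,230 g / 2,120,000 L = 5.298 mg/L = 5.30 ppm.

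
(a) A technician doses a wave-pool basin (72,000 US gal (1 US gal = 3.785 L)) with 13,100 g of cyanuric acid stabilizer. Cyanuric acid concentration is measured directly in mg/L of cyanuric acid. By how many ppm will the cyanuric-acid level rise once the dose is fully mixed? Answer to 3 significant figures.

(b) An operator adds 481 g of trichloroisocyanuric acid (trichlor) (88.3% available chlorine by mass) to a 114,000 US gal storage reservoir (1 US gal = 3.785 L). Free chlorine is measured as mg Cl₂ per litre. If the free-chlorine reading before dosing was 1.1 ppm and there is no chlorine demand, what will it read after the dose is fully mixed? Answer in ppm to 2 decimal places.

(a) 48.1 ppm; (b) 2.08 ppm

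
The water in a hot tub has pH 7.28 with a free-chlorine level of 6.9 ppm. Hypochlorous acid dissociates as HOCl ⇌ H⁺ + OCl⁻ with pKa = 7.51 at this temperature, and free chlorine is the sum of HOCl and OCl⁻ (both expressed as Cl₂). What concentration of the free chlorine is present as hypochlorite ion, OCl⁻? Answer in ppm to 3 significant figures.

2.56 ppm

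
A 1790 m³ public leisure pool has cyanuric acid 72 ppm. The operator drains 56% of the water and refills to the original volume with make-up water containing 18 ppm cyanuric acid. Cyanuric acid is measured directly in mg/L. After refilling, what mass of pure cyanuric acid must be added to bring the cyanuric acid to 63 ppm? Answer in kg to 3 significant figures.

Volume: 1790 m³ = 1,790,000 L.
After draining 56% and refilling: 72 × 0.44 + 18 × 0.56 = 41.76 ppm.
Deficit to target: 63 − 41.76 = 21.24 mg/L.
Mass: 21.24 mg/L × 1,790,000 L = 38,020 g cyanuric acid.

38.0 kg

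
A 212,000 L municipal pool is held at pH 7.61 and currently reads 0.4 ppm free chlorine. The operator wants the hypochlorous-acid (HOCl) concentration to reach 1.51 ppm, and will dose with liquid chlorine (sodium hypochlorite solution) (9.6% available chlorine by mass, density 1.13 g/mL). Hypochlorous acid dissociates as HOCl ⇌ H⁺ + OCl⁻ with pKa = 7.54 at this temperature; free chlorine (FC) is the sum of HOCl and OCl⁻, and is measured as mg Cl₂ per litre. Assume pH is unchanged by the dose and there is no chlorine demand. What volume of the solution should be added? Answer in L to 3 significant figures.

5.64 L

[OCl⁻]/[HOCl] = 10^(pH − pKa) = 10^(7.61 − 7.54) = 1.175; fraction as HOCl = 1/(1 + 1.175) = 0.4598.
Free chlorine required for 1.51 ppm HOCl: 1.51 / 0.4598 = 3.284 ppm.
FC to add: 3.284 − 0.4 = 2.884 mg/L as Cl₂.
Cl₂ equivalent: 2.884 mg/L × 212,000 L = 611.4 g.
Product at 9.6% available Cl: 611.4 / 0.096 = 6369 g.
Volume: 6369 g ÷ 1.13 g/mL = 5636 mL.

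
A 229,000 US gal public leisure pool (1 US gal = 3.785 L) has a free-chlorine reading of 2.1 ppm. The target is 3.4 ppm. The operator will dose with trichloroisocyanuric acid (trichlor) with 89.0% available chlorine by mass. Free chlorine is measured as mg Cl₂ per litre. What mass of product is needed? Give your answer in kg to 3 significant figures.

1.27 kg

Volume: 229,000 US gal × 3.785 L/gal = 866,765 L.
Chlorine deficit: 3.4 − 2.1 = 1.3 ppm = 1.3 mg/L as Cl₂.
Cl₂ equivalent needed: 1.3 mg/L × 866,765 L = 1,127,000 mg = 1127 g.
Product at 89.0% available chlorine: 1127 / 0.89 = 1266 g.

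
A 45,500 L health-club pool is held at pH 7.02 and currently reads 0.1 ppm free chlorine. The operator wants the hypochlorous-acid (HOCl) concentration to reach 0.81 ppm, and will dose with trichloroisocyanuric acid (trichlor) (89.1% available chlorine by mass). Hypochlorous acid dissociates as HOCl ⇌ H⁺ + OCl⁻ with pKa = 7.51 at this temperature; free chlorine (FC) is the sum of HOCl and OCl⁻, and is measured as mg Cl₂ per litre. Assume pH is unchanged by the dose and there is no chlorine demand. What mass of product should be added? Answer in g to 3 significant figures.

[OCl⁻]/[HOCl] = 10^(pH − pKa) = 10^(7.02 − 7.51) = 0.3236; fraction as HOCl = 1/(1 + 0.3236) = 0.7555.
Free chlorine required for 0.81 ppm HOCl: 0.81 / 0.7555 = 1.072 ppm.
FC to add: 1.072 − 0.1 = 0.9721 mg/L as Cl₂.
Cl₂ equivalent: 0.9721 mg/L × 45,500 L = 44.23 g.
Product at 89.1% available Cl: 44.23 / 0.891 = 49.64 g.

49.6 g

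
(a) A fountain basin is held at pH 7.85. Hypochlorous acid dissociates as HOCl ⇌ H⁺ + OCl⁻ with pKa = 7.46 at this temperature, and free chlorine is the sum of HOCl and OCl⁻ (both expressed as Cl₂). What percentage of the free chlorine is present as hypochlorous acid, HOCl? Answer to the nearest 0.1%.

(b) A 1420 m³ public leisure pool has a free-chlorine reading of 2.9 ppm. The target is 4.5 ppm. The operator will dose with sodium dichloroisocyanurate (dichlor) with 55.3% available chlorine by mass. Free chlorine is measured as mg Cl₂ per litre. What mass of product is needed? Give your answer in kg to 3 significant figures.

(a) 28.9%; (b) 4.11 kg

(a) [OCl⁻]/[HOCl] = 10^(pH − pKa) = 10^(7.85 − 7.46) = 10^0.39 = 2.455.
(a) Fraction as HOCl = 1 / (1 + 2.455) = 0.2895.

(b) Volume: 1420 m³ = 1,420,000 L.
(b) Chlorine deficit: 4.5 − 2.9 = 1.6 ppm = 1.6 mg/L as Cl₂.
(b) Cl₂ equivalent needed: 1.6 mg/L × 1,420,000 L = 2,272,000 mg = 2272 g.
(b) Product at 55.3% available chlorine: 2272 / 0.553 = 4108 g.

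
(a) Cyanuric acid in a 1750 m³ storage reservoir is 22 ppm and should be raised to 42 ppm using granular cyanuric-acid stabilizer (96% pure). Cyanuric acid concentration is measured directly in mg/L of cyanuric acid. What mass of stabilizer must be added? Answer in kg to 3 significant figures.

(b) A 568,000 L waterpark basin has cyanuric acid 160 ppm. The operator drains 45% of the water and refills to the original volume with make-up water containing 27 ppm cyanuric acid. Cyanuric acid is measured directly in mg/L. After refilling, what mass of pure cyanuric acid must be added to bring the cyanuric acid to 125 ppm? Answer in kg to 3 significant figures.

(a) Volume: 1750 m³ = 1,750,000 L.
(a) CYA to add: (42 − 22) = 20 mg/L × 1,750,000 L = 35,000 g cyanuric acid.
(a) At 96% purity: 35,000 / 0.96 = 36,460 g product.

(b) After draining 45% and refilling: 160 × 0.55 + 27 × 0.45 = 100.15 ppm.
(b) Deficit to target: 125 − 100.15 = 24.85 mg/L.
(b) Mass: 24.85 mg/L × 568,000 L = 14,110 g cyanuric acid.

(a) 36.5 kg; (b) 14.1 kg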